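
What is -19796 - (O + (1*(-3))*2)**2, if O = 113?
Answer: -31245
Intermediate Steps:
-19796 - (O + (1*(-3))*2)**2 = -19796 - (113 + (1*(-3))*2)**2 = -19796 - (113 - 3*2)**2 = -19796 - (113 - 6)**2 = -19796 - 1*107**2 = -19796 - 1*11449 = -19796 - 11449 = -31245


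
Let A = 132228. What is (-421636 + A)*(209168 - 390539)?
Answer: 52490218368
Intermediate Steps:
(-421636 + A)*(209168 - 390539) = (-421636 + 132228)*(209168 - 390539) = -289408*(-181371) = 52490218368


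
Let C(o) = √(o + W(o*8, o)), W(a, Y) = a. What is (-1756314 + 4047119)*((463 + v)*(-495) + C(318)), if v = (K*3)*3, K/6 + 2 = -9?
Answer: 148547250225 + 6872415*√318 ≈ 1.4867e+11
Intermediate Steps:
K = -66 (K = -12 + 6*(-9) = -12 - 54 = -66)
v = -594 (v = -66*3*3 = -198*3 = -594)
C(o) = 3*√o (C(o) = √(o + o*8) = √(o + 8*o) = √(9*o) = 3*√o)
(-1756314 + 4047119)*((463 + v)*(-495) + C(318)) = (-1756314 + 4047119)*((463 - 594)*(-495) + 3*√318) = 2290805*(-131*(-495) + 3*√318) = 2290805*(64845 + 3*√318) = 148547250225 + 6872415*√318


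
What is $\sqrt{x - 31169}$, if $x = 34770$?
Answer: $\sqrt{3601} \approx 60.008$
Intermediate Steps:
$\sqrt{x - 31169} = \sqrt{34770 - 31169} = \sqrt{3601}$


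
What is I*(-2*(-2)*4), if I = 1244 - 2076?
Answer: -13312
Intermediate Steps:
I = -832
I*(-2*(-2)*4) = -832*(-2*(-2))*4 = -3328*4 = -832*16 = -13312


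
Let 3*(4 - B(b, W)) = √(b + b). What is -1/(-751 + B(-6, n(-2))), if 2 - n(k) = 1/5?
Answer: 2241/1674031 - 2*I*√3/1674031 ≈ 0.0013387 - 2.0693e-6*I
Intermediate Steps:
n(k) = 9/5 (n(k) = 2 - 1/5 = 2 - 1*⅕ = 2 - ⅕ = 9/5)
B(b, W) = 4 - √2*√b/3 (B(b, W) = 4 - √(b + b)/3 = 4 - √2*√b/3)
-1/(-751 + B(-6, n(-2))) = -1/(-751 + (4 - √2*√(-6)/3)) = -1/(-751 + (4 - √2*I*√6/3)) = -1/(-751 + (4 - 2*I*√3/3)) = -1/(-747 - 2*I*√3/3)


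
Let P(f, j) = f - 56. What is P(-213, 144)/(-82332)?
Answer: 269/82332 ≈ 0.0032673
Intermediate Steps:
P(f, j) = -56 + f
P(-213, 144)/(-82332) = (-56 - 213)/(-82332) = -269*(-1/82332) = 269/82332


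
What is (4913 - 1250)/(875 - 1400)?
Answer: -1221/175 ≈ -6.9771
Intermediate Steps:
(4913 - 1250)/(875 - 1400) = 3663/(-525) = 3663*(-1/525) = -1221/175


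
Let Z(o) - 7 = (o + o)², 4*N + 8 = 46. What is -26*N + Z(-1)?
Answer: -236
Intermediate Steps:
N = 19/2 (N = -2 + (¼)*46 = -2 + 23/2 = 19/2 ≈ 9.5000)
Z(o) = 7 + 4*o² (Z(o) = 7 + (o + o)² = 7 + (2*o)² = 7 + 4*o²)
-26*N + Z(-1) = -26*19/2 + (7 + 4*(-1)²) = -247 + (7 + 4*1) = -247 + (7 + 4) = -247 + 11 = -236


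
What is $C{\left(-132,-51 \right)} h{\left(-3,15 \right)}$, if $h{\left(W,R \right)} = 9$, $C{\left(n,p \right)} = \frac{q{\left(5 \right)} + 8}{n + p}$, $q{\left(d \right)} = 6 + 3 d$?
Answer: $- \frac{87}{61} \approx -1.4262$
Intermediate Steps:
$C{\left(n,p \right)} = \frac{29}{n + p}$ ($C{\left(n,p \right)} = \frac{\left(6 + 3 \cdot 5\right) + 8}{n + p} = \frac{\left(6 + 15\right) + 8}{n + p} = \frac{21 + 8}{n + p} = \frac{29}{n + p}$)
$C{\left(-132,-51 \right)} h{\left(-3,15 \right)} = \frac{29}{-132 - 51} \cdot 9 = \frac{29}{-183} \cdot 9 = 29 \left(- \frac{1}{183}\right) 9 = \left(- \frac{29}{183}\right) 9 = - \frac{87}{61}$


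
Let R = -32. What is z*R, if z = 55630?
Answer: -1780160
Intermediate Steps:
z*R = 55630*(-32) = -1780160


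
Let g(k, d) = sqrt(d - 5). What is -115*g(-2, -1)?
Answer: -115*I*sqrt(6) ≈ -281.69*I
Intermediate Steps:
g(k, d) = sqrt(-5 + d)
-115*g(-2, -1) = -115*sqrt(-5 - 1) = -115*I*sqrt(6)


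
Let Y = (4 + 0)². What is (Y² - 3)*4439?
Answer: 1123067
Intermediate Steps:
Y = 16 (Y = 4² = 16)
(Y² - 3)*4439 = (16² - 3)*4439 = (256 - 3)*4439 = 253*4439 = 1123067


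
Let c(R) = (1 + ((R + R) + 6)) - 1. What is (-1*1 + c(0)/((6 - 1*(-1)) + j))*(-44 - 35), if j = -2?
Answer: -79/5 ≈ -15.800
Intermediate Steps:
c(R) = 6 + 2*R (c(R) = (1 + (2*R + 6)) - 1 = (1 + (6 + 2*R)) - 1 = (7 + 2*R) - 1 = 6 + 2*R)
(-1*1 + c(0)/((6 - 1*(-1)) + j))*(-44 - 35) = (-1*1 + (6 + 2*0)/((6 - 1*(-1)) - 2))*(-44 - 35) = (-1 + (6 + 0)/((6 + 1) - 2))*(-79) = (-1 + 6/(7 - 2))*(-79) = (-1 + 6/5)*(-79) = (1/5)*(-79) = -79/5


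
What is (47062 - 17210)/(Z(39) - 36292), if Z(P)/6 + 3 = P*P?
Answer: -7463/6796 ≈ -1.0981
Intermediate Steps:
Z(P) = -18 + 6*P² (Z(P) = -18 + 6*(P*P) = -18 + 6*P²)
(47062 - 17210)/(Z(39) - 36292) = (47062 - 17210)/((-18 + 6*39²) - 36292) = 29852/((-18 + 6*1521) - 36292) = 29852/((-18 + 9126) - 36292) = 29852/(9108 - 36292) = 29852/(-27184) = 29852*(-1/27184) = -7463/6796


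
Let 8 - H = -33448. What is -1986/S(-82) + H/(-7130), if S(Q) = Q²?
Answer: -59779581/11985530 ≈ -4.9876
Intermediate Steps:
H = 33456 (H = 8 - 1*(-33448) = 8 + 33448 = 33456)
-1986/S(-82) + H/(-7130) = -1986/((-82)²) + 33456/(-7130) = -1986/6724 + 33456*(-1/7130) = -1986*1/6724 - 16728/3565 = -993/3362 - 16728/3565 = -59779581/11985530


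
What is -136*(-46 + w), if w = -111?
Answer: 21352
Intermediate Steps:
-136*(-46 + w) = -136*(-46 - 111) = -136*(-157) = 21352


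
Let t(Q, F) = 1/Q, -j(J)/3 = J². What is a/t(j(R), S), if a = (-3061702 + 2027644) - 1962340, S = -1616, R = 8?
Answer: 575308416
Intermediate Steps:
j(J) = -3*J²
a = -2996398 (a = -1034058 - 1962340 = -2996398)
a/t(j(R), S) = -2996398*(-3*8²) = -2996398*(-3*64) = -2996398/(1/(-192)) = -2996398/(-1/192) = -2996398*(-192) = 575308416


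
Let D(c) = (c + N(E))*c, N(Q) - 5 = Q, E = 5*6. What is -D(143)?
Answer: -25454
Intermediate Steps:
E = 30
N(Q) = 5 + Q
D(c) = c*(35 + c) (D(c) = (c + (5 + 30))*c = (c + 35)*c = (35 + c)*c = c*(35 + c))
-D(143) = -143*(35 + 143) = -143*178 = -1*25454 = -25454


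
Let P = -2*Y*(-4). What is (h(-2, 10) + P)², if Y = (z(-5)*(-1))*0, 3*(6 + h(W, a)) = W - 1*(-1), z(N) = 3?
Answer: 361/9 ≈ 40.111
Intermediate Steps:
h(W, a) = -17/3 + W/3 (h(W, a) = -6 + (W - 1*(-1))/3 = -6 + (W + 1)/3 = -6 + (1 + W)/3 = -6 + (⅓ + W/3) = -17/3 + W/3)
Y = 0 (Y = (3*(-1))*0 = -3*0 = 0)
P = 0 (P = -2*0*(-4) = 0*(-4) = 0)
(h(-2, 10) + P)² = ((-17/3 + (⅓)*(-2)) + 0)² = ((-17/3 - ⅔) + 0)² = (-19/3 + 0)² = (-19/3)² = 361/9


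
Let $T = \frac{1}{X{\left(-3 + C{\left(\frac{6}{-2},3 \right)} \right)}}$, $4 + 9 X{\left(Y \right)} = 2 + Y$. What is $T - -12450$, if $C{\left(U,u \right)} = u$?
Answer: $\frac{24891}{2} \approx 12446.0$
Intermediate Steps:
$X{\left(Y \right)} = - \frac{2}{9} + \frac{Y}{9}$ ($X{\left(Y \right)} = - \frac{4}{9} + \frac{2 + Y}{9} = - \frac{4}{9} + \left(\frac{2}{9} + \frac{Y}{9}\right) = - \frac{2}{9} + \frac{Y}{9}$)
$T = - \frac{9}{2}$ ($T = \frac{1}{- \frac{2}{9} + \frac{-3 + 3}{9}} = \frac{1}{- \frac{2}{9} + \frac{1}{9} \cdot 0} = \frac{1}{- \frac{2}{9} + 0} = \frac{1}{- \frac{2}{9}} = - \frac{9}{2} \approx -4.5$)
$T - -12450 = - \frac{9}{2} - -12450 = - \frac{9}{2} + 12450 = \frac{24891}{2}$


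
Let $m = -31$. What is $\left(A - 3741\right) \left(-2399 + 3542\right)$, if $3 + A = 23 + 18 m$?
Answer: $-4890897$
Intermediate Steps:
$A = -538$ ($A = -3 + \left(23 + 18 \left(-31\right)\right) = -3 + \left(23 - 558\right) = -3 - 535 = -538$)
$\left(A - 3741\right) \left(-2399 + 3542\right) = \left(-538 - 3741\right) \left(-2399 + 3542\right) = \left(-4279\right) 1143 = -4890897$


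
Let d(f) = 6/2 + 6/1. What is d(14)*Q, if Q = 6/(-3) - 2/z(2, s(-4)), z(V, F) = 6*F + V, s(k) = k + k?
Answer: -405/23 ≈ -17.609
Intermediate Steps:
d(f) = 9 (d(f) = 6*(½) + 6*1 = 3 + 6 = 9)
s(k) = 2*k
z(V, F) = V + 6*F
Q = -45/23 (Q = 6/(-3) - 2/(2 + 6*(2*(-4))) = 6*(-⅓) - 2/(2 + 6*(-8)) = -2 - 2/(2 - 48) = -2 - 2/(-46) = -2 - 2*(-1/46) = -2 + 1/23 = -45/23 ≈ -1.9565)
d(14)*Q = 9*(-45/23) = -405/23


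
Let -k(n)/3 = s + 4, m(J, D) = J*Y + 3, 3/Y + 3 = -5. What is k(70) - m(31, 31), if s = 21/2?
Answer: -279/8 ≈ -34.875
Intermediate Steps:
s = 21/2 (s = 21*(½) = 21/2 ≈ 10.500)
Y = -3/8 (Y = 3/(-3 - 5) = 3/(-8) = 3*(-⅛) = -3/8 ≈ -0.37500)
m(J, D) = 3 - 3*J/8 (m(J, D) = J*(-3/8) + 3 = -3*J/8 + 3 = 3 - 3*J/8)
k(n) = -87/2 (k(n) = -3*(21/2 + 4) = -3*29/2 = -87/2)
k(70) - m(31, 31) = -87/2 - (3 - 3/8*31) = -87/2 - (3 - 93/8) = -87/2 - 1*(-69/8) = -87/2 + 69/8 = -279/8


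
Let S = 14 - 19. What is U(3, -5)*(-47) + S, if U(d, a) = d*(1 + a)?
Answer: 559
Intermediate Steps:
S = -5
U(3, -5)*(-47) + S = (3*(1 - 5))*(-47) - 5 = (3*(-4))*(-47) - 5 = -12*(-47) - 5 = 564 - 5 = 559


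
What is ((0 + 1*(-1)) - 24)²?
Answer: 625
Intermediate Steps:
((0 + 1*(-1)) - 24)² = ((0 - 1) - 24)² = (-1 - 24)² = (-25)² = 625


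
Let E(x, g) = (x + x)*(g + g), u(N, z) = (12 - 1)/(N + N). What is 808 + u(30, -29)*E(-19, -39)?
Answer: 6757/5 ≈ 1351.4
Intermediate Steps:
u(N, z) = 11/(2*N) (u(N, z) = 11/((2*N)) = 11*(1/(2*N)) = 11/(2*N))
E(x, g) = 4*g*x (E(x, g) = (2*x)*(2*g) = 4*g*x)
808 + u(30, -29)*E(-19, -39) = 808 + ((11/2)/30)*(4*(-39)*(-19)) = 808 + ((11/2)*(1/30))*2964 = 808 + (11/60)*2964 = 808 + 2717/5 = 6757/5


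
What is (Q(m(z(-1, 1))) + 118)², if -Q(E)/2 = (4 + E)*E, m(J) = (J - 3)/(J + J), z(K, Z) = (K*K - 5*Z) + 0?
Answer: 12271009/1024 ≈ 11983.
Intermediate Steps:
z(K, Z) = K² - 5*Z (z(K, Z) = (K² - 5*Z) + 0 = K² - 5*Z)
m(J) = (-3 + J)/(2*J) (m(J) = (-3 + J)/((2*J)) = (-3 + J)*(1/(2*J)) = (-3 + J)/(2*J))
Q(E) = -2*E*(4 + E) (Q(E) = -2*(4 + E)*E = -2*E*(4 + E))
(Q(m(z(-1, 1))) + 118)² = (-2*(-3 + ((-1)² - 5*1))/(2*((-1)² - 5*1))*(4 + (-3 + ((-1)² - 5*1))/(2*((-1)² - 5*1))) + 118)² = (-2*(-3 + (1 - 5))/(2*(1 - 5))*(4 + (-3 + (1 - 5))/(2*(1 - 5))) + 118)² = (-2*(½)*(-3 - 4)/(-4)*(4 + (½)*(-3 - 4)/(-4)) + 118)² = (-2*(½)*(-¼)*(-7)*(4 + (½)*(-¼)*(-7)) + 118)² = (-2*7/8*(4 + 7/8) + 118)² = (-2*7/8*39/8 + 118)² = (-273/32 + 118)² = (3503/32)² = 12271009/1024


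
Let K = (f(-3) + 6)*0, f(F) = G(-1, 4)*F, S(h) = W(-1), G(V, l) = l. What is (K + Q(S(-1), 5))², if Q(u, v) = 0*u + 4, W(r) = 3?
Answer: 16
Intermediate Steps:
S(h) = 3
Q(u, v) = 4 (Q(u, v) = 0 + 4 = 4)
f(F) = 4*F
K = 0 (K = (4*(-3) + 6)*0 = (-12 + 6)*0 = -6*0 = 0)
(K + Q(S(-1), 5))² = (0 + 4)² = 4² = 16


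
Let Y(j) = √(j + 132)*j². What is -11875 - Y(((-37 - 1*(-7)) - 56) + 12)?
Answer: -11875 - 5476*√58 ≈ -53579.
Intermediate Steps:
Y(j) = j²*√(132 + j) (Y(j) = √(132 + j)*j² = j²*√(132 + j))
-11875 - Y(((-37 - 1*(-7)) - 56) + 12) = -11875 - (((-37 - 1*(-7)) - 56) + 12)²*√(132 + (((-37 - 1*(-7)) - 56) + 12)) = -11875 - (((-37 + 7) - 56) + 12)²*√(132 + (((-37 + 7) - 56) + 12)) = -11875 - ((-30 - 56) + 12)²*√(132 + ((-30 - 56) + 12)) = -11875 - (-86 + 12)²*√(132 + (-86 + 12)) = -11875 - (-74)²*√(132 - 74) = -11875 - 5476*√58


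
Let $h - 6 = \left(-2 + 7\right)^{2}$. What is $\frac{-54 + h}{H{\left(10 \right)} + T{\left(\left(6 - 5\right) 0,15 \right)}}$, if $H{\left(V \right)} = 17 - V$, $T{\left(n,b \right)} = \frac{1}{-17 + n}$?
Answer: $- \frac{391}{118} \approx -3.3136$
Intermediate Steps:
$h = 31$ ($h = 6 + \left(-2 + 7\right)^{2} = 6 + 5^{2} = 6 + 25 = 31$)
$\frac{-54 + h}{H{\left(10 \right)} + T{\left(\left(6 - 5\right) 0,15 \right)}} = \frac{-54 + 31}{\left(17 - 10\right) + \frac{1}{-17 + \left(6 - 5\right) 0}} = - \frac{23}{\left(17 - 10\right) + \frac{1}{-17 + 1 \cdot 0}} = - \frac{23}{7 + \frac{1}{-17 + 0}} = - \frac{23}{7 + \frac{1}{-17}} = - \frac{23}{7 - \frac{1}{17}} = - \frac{23}{\frac{118}{17}} = \left(-23\right) \frac{17}{118} = - \frac{391}{118}$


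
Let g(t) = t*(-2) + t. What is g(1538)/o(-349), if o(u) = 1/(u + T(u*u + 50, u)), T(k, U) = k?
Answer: -186870076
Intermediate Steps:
o(u) = 1/(50 + u + u²) (o(u) = 1/(u + (u*u + 50)) = 1/(u + (u² + 50)) = 1/(u + (50 + u²)) = 1/(50 + u + u²))
g(t) = -t (g(t) = -2*t + t = -t)
g(1538)/o(-349) = (-1*1538)/(1/(50 - 349 + (-349)²)) = -1538/(1/(50 - 349 + 121801)) = -1538/(1/121502) = -1538/1/121502 = -1538*121502 = -186870076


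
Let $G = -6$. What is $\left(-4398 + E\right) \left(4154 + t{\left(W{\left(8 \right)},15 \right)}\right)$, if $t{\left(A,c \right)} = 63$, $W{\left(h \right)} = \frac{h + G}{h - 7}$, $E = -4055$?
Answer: $-35646301$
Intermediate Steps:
$W{\left(h \right)} = \frac{-6 + h}{-7 + h}$ ($W{\left(h \right)} = \frac{h - 6}{h - 7} = \frac{-6 + h}{-7 + h}$)
$\left(-4398 + E\right) \left(4154 + t{\left(W{\left(8 \right)},15 \right)}\right) = \left(-4398 - 4055\right) \left(4154 + 63\right) = \left(-8453\right) 4217 = -35646301$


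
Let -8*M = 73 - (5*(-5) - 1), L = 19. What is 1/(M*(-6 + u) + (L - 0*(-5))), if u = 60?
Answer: -4/2597 ≈ -0.0015402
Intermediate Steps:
M = -99/8 (M = -(73 - (5*(-5) - 1))/8 = -(73 - (-25 - 1))/8 = -(73 - 1*(-26))/8 = -(73 + 26)/8 = -⅛*99 = -99/8 ≈ -12.375)
1/(M*(-6 + u) + (L - 0*(-5))) = 1/(-99*(-6 + 60)/8 + (19 - 0*(-5))) = 1/(-99/8*54 + (19 - 1*0)) = 1/(-2673/4 + (19 + 0)) = 1/(-2673/4 + 19) = 1/(-2597/4) = -4/2597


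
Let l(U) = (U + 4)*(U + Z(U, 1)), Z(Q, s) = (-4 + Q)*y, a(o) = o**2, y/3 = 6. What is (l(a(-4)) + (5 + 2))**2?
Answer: 21594609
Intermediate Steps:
y = 18 (y = 3*6 = 18)
Z(Q, s) = -72 + 18*Q (Z(Q, s) = (-4 + Q)*18 = -72 + 18*Q)
l(U) = (-72 + 19*U)*(4 + U) (l(U) = (U + 4)*(U + (-72 + 18*U)) = (4 + U)*(-72 + 19*U) = (-72 + 19*U)*(4 + U))
(l(a(-4)) + (5 + 2))**2 = ((-288 + 4*(-4)**2 + 19*((-4)**2)**2) + (5 + 2))**2 = ((-288 + 4*16 + 19*16**2) + 7)**2 = ((-288 + 64 + 19*256) + 7)**2 = ((-288 + 64 + 4864) + 7)**2 = (4640 + 7)**2 = 4647**2 = 21594609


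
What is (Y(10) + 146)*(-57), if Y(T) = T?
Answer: -8892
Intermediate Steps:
(Y(10) + 146)*(-57) = (10 + 146)*(-57) = 156*(-57) = -8892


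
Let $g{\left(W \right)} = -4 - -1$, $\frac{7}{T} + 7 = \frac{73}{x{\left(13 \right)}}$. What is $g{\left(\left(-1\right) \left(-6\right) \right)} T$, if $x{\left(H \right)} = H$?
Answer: $\frac{91}{6} \approx 15.167$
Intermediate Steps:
$T = - \frac{91}{18}$ ($T = \frac{7}{-7 + \frac{73}{13}} = \frac{7}{- \frac{18}{13}} = 7 \left(- \frac{13}{18}\right) = - \frac{91}{18} \approx -5.0556$)
$g{\left(W \right)} = -3$ ($g{\left(W \right)} = -4 + 1 = -3$)
$g{\left(\left(-1\right) \left(-6\right) \right)} T = \left(-3\right) \left(- \frac{91}{18}\right) = \frac{91}{6}$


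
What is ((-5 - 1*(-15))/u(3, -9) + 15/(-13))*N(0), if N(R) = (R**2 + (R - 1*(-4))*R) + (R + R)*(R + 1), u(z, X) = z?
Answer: 0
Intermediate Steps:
N(R) = R**2 + R*(4 + R) + 2*R*(1 + R) (N(R) = (R**2 + (R + 4)*R) + (2*R)*(1 + R) = (R**2 + (4 + R)*R) + 2*R*(1 + R) = (R**2 + R*(4 + R)) + 2*R*(1 + R) = R**2 + R*(4 + R) + 2*R*(1 + R))
((-5 - 1*(-15))/u(3, -9) + 15/(-13))*N(0) = ((-5 - 1*(-15))/3 + 15/(-13))*(2*0*(3 + 2*0)) = ((-5 + 15)*(1/3) + 15*(-1/13))*(2*0*(3 + 0)) = (10*(1/3) - 15/13)*(2*0*3) = (10/3 - 15/13)*0 = (85/39)*0 = 0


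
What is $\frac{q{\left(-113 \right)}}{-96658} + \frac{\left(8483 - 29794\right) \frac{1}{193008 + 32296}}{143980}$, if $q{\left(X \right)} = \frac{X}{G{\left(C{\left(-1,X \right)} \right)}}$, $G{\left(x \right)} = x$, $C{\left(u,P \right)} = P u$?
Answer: $\frac{15189695641}{1567757475963680} \approx 9.6888 \cdot 10^{-6}$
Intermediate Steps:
$q{\left(X \right)} = -1$ ($q{\left(X \right)} = \frac{X}{X \left(-1\right)} = \frac{X}{\left(-1\right) X} = X \left(- \frac{1}{X}\right) = -1$)
$\frac{q{\left(-113 \right)}}{-96658} + \frac{\left(8483 - 29794\right) \frac{1}{193008 + 32296}}{143980} = - \frac{1}{-96658} + \frac{\left(8483 - 29794\right) \frac{1}{193008 + 32296}}{143980} = \left(-1\right) \left(- \frac{1}{96658}\right) + - \frac{21311}{225304} \cdot \frac{1}{143980} = \frac{1}{96658} + \left(-21311\right) \frac{1}{225304} \cdot \frac{1}{143980} = \frac{1}{96658} - \frac{21311}{32439269920} = \frac{15189695641}{1567757475963680}$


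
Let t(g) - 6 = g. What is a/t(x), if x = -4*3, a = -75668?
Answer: 37834/3 ≈ 12611.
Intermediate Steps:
x = -12
t(g) = 6 + g
a/t(x) = -75668/(6 - 12) = -75668/(-6) = -75668*(-1/6) = 37834/3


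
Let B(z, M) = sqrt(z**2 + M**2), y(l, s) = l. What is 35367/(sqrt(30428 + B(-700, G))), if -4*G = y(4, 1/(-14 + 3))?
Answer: 35367/sqrt(30428 + sqrt(490001)) ≈ 200.46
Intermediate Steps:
G = -1 (G = -1/4*4 = -1)
B(z, M) = sqrt(M**2 + z**2)
35367/(sqrt(30428 + B(-700, G))) = 35367/(sqrt(30428 + sqrt((-1)**2 + (-700)**2))) = 35367/(sqrt(30428 + sqrt(1 + 490000))) = 35367/(sqrt(30428 + sqrt(490001))) = 35367/sqrt(30428 + sqrt(490001))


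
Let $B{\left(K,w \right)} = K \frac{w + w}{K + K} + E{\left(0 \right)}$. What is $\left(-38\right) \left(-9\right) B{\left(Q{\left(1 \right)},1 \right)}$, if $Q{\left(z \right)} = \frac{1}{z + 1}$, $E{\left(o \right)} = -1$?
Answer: $0$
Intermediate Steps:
$Q{\left(z \right)} = \frac{1}{1 + z}$
$B{\left(K,w \right)} = -1 + w$ ($B{\left(K,w \right)} = K \frac{w + w}{K + K} - 1 = K \frac{2 w}{2 K} - 1 = K 2 w \frac{1}{2 K} - 1 = K \frac{w}{K} - 1 = w - 1 = -1 + w$)
$\left(-38\right) \left(-9\right) B{\left(Q{\left(1 \right)},1 \right)} = \left(-38\right) \left(-9\right) \left(-1 + 1\right) = 342 \cdot 0 = 0$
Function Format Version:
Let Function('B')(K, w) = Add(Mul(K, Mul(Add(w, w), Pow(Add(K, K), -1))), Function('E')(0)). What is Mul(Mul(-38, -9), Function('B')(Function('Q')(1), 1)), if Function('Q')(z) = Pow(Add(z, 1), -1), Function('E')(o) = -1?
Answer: 0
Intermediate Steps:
Function('Q')(z) = Pow(Add(1, z), -1)
Function('B')(K, w) = Add(-1, w) (Function('B')(K, w) = Add(Mul(K, Mul(Add(w, w), Pow(Add(K, K), -1))), -1) = Add(Mul(K, Mul(Mul(2, w), Pow(Mul(2, K), -1))), -1) = Add(Mul(K, Mul(Mul(2, w), Mul(Rational(1, 2), Pow(K, -1)))), -1) = Add(Mul(K, Mul(w, Pow(K, -1))), -1) = Add(w, -1) = Add(-1, w))
Mul(Mul(-38, -9), Function('B')(Function('Q')(1), 1)) = Mul(Mul(-38, -9), Add(-1, 1)) = Mul(342, 0) = 0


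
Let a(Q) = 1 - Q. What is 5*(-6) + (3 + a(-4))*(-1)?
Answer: -38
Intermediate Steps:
5*(-6) + (3 + a(-4))*(-1) = 5*(-6) + (3 + (1 - 1*(-4)))*(-1) = -30 + (3 + (1 + 4))*(-1) = -30 + (3 + 5)*(-1) = -30 + 8*(-1) = -30 - 8 = -38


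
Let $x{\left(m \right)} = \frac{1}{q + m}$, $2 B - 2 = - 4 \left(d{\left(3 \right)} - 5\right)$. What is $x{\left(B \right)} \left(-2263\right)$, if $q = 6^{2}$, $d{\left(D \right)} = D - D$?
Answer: $- \frac{2263}{47} \approx -48.149$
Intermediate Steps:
$d{\left(D \right)} = 0$
$q = 36$
$B = 11$ ($B = 1 + \frac{\left(-4\right) \left(0 - 5\right)}{2} = 1 + \frac{\left(-4\right) \left(-5\right)}{2} = 1 + \frac{1}{2} \cdot 20 = 1 + 10 = 11$)
$x{\left(m \right)} = \frac{1}{36 + m}$
$x{\left(B \right)} \left(-2263\right) = \frac{1}{36 + 11} \left(-2263\right) = \frac{1}{47} \left(-2263\right) = - \frac{2263}{47}$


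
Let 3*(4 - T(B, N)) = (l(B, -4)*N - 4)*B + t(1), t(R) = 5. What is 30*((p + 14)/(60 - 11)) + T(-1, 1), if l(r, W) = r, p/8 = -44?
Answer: -30322/147 ≈ -206.27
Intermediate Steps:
p = -352 (p = 8*(-44) = -352)
T(B, N) = 7/3 - B*(-4 + B*N)/3 (T(B, N) = 4 - ((B*N - 4)*B + 5)/3 = 4 - ((-4 + B*N)*B + 5)/3 = 4 - (B*(-4 + B*N) + 5)/3 = 4 - (5 + B*(-4 + B*N))/3 = 4 + (-5/3 - B*(-4 + B*N)/3) = 7/3 - B*(-4 + B*N)/3)
30*((p + 14)/(60 - 11)) + T(-1, 1) = 30*((-352 + 14)/(60 - 11)) + (7/3 + (4/3)*(-1) - 1/3*1*(-1)**2) = 30*(-338/49) + (7/3 - 4/3 - 1/3*1*1) = 30*(-338*1/49) + (7/3 - 4/3 - 1/3) = 30*(-338/49) + 2/3 = -10140/49 + 2/3 = -30322/147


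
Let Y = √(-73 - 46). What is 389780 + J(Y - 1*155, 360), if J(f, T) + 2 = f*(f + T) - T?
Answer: 357524 + 50*I*√119 ≈ 3.5752e+5 + 545.44*I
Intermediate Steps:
Y = I*√119 (Y = √(-119) = I*√119 ≈ 10.909*I)
J(f, T) = -2 - T + f*(T + f) (J(f, T) = -2 + (f*(f + T) - T) = -2 + (f*(T + f) - T) = -2 + (-T + f*(T + f)) = -2 - T + f*(T + f))
389780 + J(Y - 1*155, 360) = 389780 + (-2 + (I*√119 - 1*155)² - 1*360 + 360*(I*√119 - 1*155)) = 389780 + (-2 + (I*√119 - 155)² - 360 + 360*(I*√119 - 155)) = 389780 + (-2 + (-155 + I*√119)² - 360 + 360*(-155 + I*√119)) = 389780 + (-2 + (-155 + I*√119)² - 360 + (-55800 + 360*I*√119)) = 389780 + (-56162 + (-155 + I*√119)² + 360*I*√119) = 333618 + (-155 + I*√119)² + 360*I*√119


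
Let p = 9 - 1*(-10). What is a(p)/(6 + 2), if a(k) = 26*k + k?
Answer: 513/8 ≈ 64.125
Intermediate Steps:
p = 19 (p = 9 + 10 = 19)
a(k) = 27*k
a(p)/(6 + 2) = (27*19)/(6 + 2) = 513/8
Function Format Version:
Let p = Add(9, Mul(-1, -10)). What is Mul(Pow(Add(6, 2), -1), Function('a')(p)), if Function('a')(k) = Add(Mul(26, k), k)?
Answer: Rational(513, 8) ≈ 64.125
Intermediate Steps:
p = 19 (p = Add(9, 10) = 19)
Function('a')(k) = Mul(27, k)
Mul(Pow(Add(6, 2), -1), Function('a')(p)) = Mul(Pow(Add(6, 2), -1), Mul(27, 19)) = Mul(Pow(8, -1), 513) = Mul(Rational(1, 8), 513) = Rational(513, 8)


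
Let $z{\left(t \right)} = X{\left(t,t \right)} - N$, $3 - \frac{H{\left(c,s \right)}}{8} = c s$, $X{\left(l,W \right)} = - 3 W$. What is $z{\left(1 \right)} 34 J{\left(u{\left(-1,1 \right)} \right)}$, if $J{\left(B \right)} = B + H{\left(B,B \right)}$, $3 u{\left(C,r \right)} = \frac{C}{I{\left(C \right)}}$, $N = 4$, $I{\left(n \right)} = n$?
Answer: $- \frac{50218}{9} \approx -5579.8$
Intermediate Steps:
$H{\left(c,s \right)} = 24 - 8 c s$
$u{\left(C,r \right)} = \frac{1}{3}$ ($u{\left(C,r \right)} = \frac{C \frac{1}{C}}{3} = \frac{1}{3} \cdot 1 = \frac{1}{3}$)
$z{\left(t \right)} = -4 - 3 t$ ($z{\left(t \right)} = - 3 t - 4 = -4 - 3 t$)
$J{\left(B \right)} = 24 + B - 8 B^{2}$ ($J{\left(B \right)} = B - \left(-24 + 8 B B\right) = B - \left(-24 + 8 B^{2}\right) = 24 + B - 8 B^{2}$)
$z{\left(1 \right)} 34 J{\left(u{\left(-1,1 \right)} \right)} = \left(-4 - 3\right) 34 \left(24 + \frac{1}{3} - \frac{8}{9}\right) = \left(-7\right) 34 \left(24 + \frac{1}{3} - \frac{8}{9}\right) = \left(-238\right) \frac{211}{9} = - \frac{50218}{9}$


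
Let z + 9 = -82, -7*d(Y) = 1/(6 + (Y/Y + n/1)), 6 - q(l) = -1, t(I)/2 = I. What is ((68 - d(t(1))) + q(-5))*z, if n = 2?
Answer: -61438/9 ≈ -6826.4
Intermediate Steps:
t(I) = 2*I
q(l) = 7 (q(l) = 6 - 1*(-1) = 6 + 1 = 7)
d(Y) = -1/63 (d(Y) = -1/(7*(6 + (Y/Y + 2/1))) = -1/(7*(6 + (1 + 2*1))) = -1/(7*(6 + (1 + 2))) = -1/(7*(6 + 3)) = -1/7/9 = -1/7*1/9 = -1/63)
z = -91 (z = -9 - 82 = -91)
((68 - d(t(1))) + q(-5))*z = ((68 - 1*(-1/63)) + 7)*(-91) = ((68 + 1/63) + 7)*(-91) = (4285/63 + 7)*(-91) = (4726/63)*(-91) = -61438/9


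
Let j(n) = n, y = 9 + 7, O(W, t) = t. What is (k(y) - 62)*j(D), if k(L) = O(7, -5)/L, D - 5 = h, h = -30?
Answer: 24925/16 ≈ 1557.8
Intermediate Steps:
y = 16
D = -25 (D = 5 - 30 = -25)
k(L) = -5/L
(k(y) - 62)*j(D) = (-5/16 - 62)*(-25) = -997/16*(-25) = 24925/16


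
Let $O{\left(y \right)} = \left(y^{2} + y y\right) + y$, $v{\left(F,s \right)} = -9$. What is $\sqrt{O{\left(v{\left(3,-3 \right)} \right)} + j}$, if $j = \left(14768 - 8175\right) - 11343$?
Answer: $i \sqrt{4597} \approx 67.801 i$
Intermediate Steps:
$O{\left(y \right)} = y + 2 y^{2}$ ($O{\left(y \right)} = \left(y^{2} + y^{2}\right) + y = 2 y^{2} + y = y + 2 y^{2}$)
$j = -4750$ ($j = 6593 - 11343 = -4750$)
$\sqrt{O{\left(v{\left(3,-3 \right)} \right)} + j} = \sqrt{- 9 \left(1 + 2 \left(-9\right)\right) - 4750} = \sqrt{- 9 \left(1 - 18\right) - 4750} = \sqrt{\left(-9\right) \left(-17\right) - 4750} = \sqrt{153 - 4750} = \sqrt{-4597} = i \sqrt{4597}$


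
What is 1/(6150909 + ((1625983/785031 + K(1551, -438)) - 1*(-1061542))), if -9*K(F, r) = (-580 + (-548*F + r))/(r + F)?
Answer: 2621218509/18905638163842778 ≈ 1.3865e-7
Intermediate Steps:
K(F, r) = -(-580 + r - 548*F)/(9*(F + r)) (K(F, r) = -(-580 + (-548*F + r))/(9*(r + F)) = -(-580 + (r - 548*F))/(9*(F + r)) = -(-580 + r - 548*F)/(9*(F + r)))
1/(6150909 + ((1625983/785031 + K(1551, -438)) - 1*(-1061542))) = 1/(6150909 + ((1625983/785031 + (580 - 1*(-438) + 548*1551)/(9*(1551 - 438))) - 1*(-1061542))) = 1/(6150909 + ((1625983*(1/785031) + (⅑)*(580 + 438 + 849948)/1113) + 1061542)) = 1/(6150909 + ((1625983/785031 + (⅑)*(1/1113)*850966) + 1061542)) = 1/(6150909 + ((1625983/785031 + 850966/10017) + 1061542)) = 1/(6150909 + (228107387219/2621218509 + 1061542)) = 1/(6150909 + 2782761645868097/2621218509) = 1/(18905638163842778/2621218509) = 2621218509/18905638163842778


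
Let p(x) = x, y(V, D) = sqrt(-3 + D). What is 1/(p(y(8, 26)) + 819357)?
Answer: 819357/671345893426 - sqrt(23)/671345893426 ≈ 1.2205e-6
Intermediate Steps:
1/(p(y(8, 26)) + 819357) = 1/(sqrt(-3 + 26) + 819357) = 1/(sqrt(23) + 819357) = 1/(819357 + sqrt(23))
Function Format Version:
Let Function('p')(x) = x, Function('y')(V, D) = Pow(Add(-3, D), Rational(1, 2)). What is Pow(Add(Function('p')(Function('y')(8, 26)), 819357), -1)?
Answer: Add(Rational(819357, 671345893426), Mul(Rational(-1, 671345893426), Pow(23, Rational(1, 2)))) ≈ 1.2205e-6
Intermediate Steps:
Pow(Add(Function('p')(Function('y')(8, 26)), 819357), -1) = Pow(Add(Pow(Add(-3, 26), Rational(1, 2)), 819357), -1) = Pow(Add(Pow(23, Rational(1, 2)), 819357), -1) = Pow(Add(819357, Pow(23, Rational(1, 2))), -1)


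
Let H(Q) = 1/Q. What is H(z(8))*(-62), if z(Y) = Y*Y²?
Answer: -31/256 ≈ -0.12109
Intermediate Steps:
z(Y) = Y³
H(z(8))*(-62) = -62/8³ = -62/512 = (1/512)*(-62) = -31/256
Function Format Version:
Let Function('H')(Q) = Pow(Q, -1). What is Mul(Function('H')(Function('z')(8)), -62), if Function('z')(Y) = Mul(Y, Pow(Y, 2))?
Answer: Rational(-31, 256) ≈ -0.12109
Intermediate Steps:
Function('z')(Y) = Pow(Y, 3)
Mul(Function('H')(Function('z')(8)), -62) = Mul(Pow(Pow(8, 3), -1), -62) = Mul(Pow(512, -1), -62) = Mul(Rational(1, 512), -62) = Rational(-31, 256)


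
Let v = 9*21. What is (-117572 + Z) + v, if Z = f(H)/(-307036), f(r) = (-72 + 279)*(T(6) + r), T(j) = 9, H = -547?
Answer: -18020347711/153518 ≈ -1.1738e+5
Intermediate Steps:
v = 189
f(r) = 1863 + 207*r (f(r) = (-72 + 279)*(9 + r) = 207*(9 + r) = 1863 + 207*r)
Z = 55683/153518 (Z = (1863 + 207*(-547))/(-307036) = (1863 - 113229)*(-1/307036) = -111366*(-1/307036) = 55683/153518 ≈ 0.36271)
(-117572 + Z) + v = (-117572 + 55683/153518) + 189 = -18049362613/153518 + 189 = -18020347711/153518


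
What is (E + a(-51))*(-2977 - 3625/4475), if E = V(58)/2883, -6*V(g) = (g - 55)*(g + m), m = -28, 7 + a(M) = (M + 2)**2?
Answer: -1226299674612/172019 ≈ -7.1289e+6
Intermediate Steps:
a(M) = -7 + (2 + M)**2 (a(M) = -7 + (M + 2)**2 = -7 + (2 + M)**2)
V(g) = -(-55 + g)*(-28 + g)/6 (V(g) = -(g - 55)*(g - 28)/6 = -(-55 + g)*(-28 + g)/6)
E = -5/961 (E = (-770/3 - 1/6*58**2 + (83/6)*58)/2883 = (-770/3 - 1/6*3364 + 2407/3)*(1/2883) = (-770/3 - 1682/3 + 2407/3)*(1/2883) = -15*1/2883 = -5/961 ≈ -0.0052029)
(E + a(-51))*(-2977 - 3625/4475) = (-5/961 + (-7 + (2 - 51)**2))*(-2977 - 3625/4475) = (-5/961 + (-7 + (-49)**2))*(-2977 - 3625*1/4475) = (-5/961 + (-7 + 2401))*(-2977 - 145/179) = (-5/961 + 2394)*(-533028/179) = (2300629/961)*(-533028/179) = -1226299674612/172019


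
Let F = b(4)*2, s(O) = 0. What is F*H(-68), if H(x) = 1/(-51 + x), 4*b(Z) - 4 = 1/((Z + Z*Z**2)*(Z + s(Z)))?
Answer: -1089/64736 ≈ -0.016822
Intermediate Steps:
b(Z) = 1 + 1/(4*Z*(Z + Z**3)) (b(Z) = 1 + 1/(4*(((Z + Z*Z**2)*(Z + 0)))) = 1 + 1/(4*(((Z + Z**3)*Z))) = 1 + 1/(4*((Z*(Z + Z**3)))) = 1 + (1/(Z*(Z + Z**3)))/4 = 1 + 1/(4*Z*(Z + Z**3)))
F = 1089/544 (F = ((1/4 + 4**2 + 4**4)/(4**2*(1 + 4**2)))*2 = ((1/4 + 16 + 256)/(16*(1 + 16)))*2 = ((1/16)*(1089/4)/17)*2 = ((1/16)*(1/17)*(1089/4))*2 = (1089/1088)*2 = 1089/544 ≈ 2.0018)
F*H(-68) = 1089/(544*(-51 - 68)) = (1089/544)/(-119) = (1089/544)*(-1/119) = -1089/64736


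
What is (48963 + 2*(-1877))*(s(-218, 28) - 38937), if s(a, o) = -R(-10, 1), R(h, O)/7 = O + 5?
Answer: -1762201611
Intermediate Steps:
R(h, O) = 35 + 7*O (R(h, O) = 7*(O + 5) = 7*(5 + O) = 35 + 7*O)
s(a, o) = -42 (s(a, o) = -(35 + 7*1) = -(35 + 7) = -1*42 = -42)
(48963 + 2*(-1877))*(s(-218, 28) - 38937) = (48963 + 2*(-1877))*(-42 - 38937) = (48963 - 3754)*(-38979) = 45209*(-38979) = -1762201611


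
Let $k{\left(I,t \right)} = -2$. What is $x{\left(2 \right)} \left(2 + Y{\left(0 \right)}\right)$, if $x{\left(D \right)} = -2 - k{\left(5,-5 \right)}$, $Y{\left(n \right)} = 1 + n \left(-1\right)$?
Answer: $0$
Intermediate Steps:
$Y{\left(n \right)} = 1 - n$
$x{\left(D \right)} = 0$ ($x{\left(D \right)} = -2 - -2 = -2 + 2 = 0$)
$x{\left(2 \right)} \left(2 + Y{\left(0 \right)}\right) = 0 \left(2 + \left(1 - 0\right)\right) = 0 \left(2 + \left(1 + 0\right)\right) = 0 \left(2 + 1\right) = 0 \cdot 3 = 0$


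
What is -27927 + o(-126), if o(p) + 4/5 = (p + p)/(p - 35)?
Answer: -3211517/115 ≈ -27926.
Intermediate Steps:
o(p) = -⅘ + 2*p/(-35 + p) (o(p) = -⅘ + (p + p)/(p - 35) = -⅘ + (2*p)/(-35 + p) = -⅘ + 2*p/(-35 + p))
-27927 + o(-126) = -27927 + 2*(70 + 3*(-126))/(5*(-35 - 126)) = -27927 + (⅖)*(70 - 378)/(-161) = -27927 + (⅖)*(-1/161)*(-308) = -27927 + 88/115 = -3211517/115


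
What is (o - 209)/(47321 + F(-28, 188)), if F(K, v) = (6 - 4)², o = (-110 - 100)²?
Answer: 43891/47325 ≈ 0.92744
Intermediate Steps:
o = 44100 (o = (-210)² = 44100)
F(K, v) = 4 (F(K, v) = 2² = 4)
(o - 209)/(47321 + F(-28, 188)) = (44100 - 209)/(47321 + 4) = 43891/47325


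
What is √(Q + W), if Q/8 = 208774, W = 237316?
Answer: 2*√476877 ≈ 1381.1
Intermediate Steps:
Q = 1670192 (Q = 8*208774 = 1670192)
√(Q + W) = √(1670192 + 237316) = √1907508 = 2*√476877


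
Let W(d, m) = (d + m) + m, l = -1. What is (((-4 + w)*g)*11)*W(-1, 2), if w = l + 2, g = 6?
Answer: -594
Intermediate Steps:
W(d, m) = d + 2*m
w = 1 (w = -1 + 2 = 1)
(((-4 + w)*g)*11)*W(-1, 2) = (((-4 + 1)*6)*11)*(-1 + 2*2) = (-3*6*11)*(-1 + 4) = -18*11*3 = -198*3 = -594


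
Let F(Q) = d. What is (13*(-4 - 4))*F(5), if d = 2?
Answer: -208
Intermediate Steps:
F(Q) = 2
(13*(-4 - 4))*F(5) = (13*(-4 - 4))*2 = (13*(-8))*2 = -104*2 = -208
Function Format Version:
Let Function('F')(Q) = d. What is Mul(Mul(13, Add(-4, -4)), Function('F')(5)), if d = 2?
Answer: -208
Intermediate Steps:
Function('F')(Q) = 2
Mul(Mul(13, Add(-4, -4)), Function('F')(5)) = Mul(Mul(13, Add(-4, -4)), 2) = Mul(Mul(13, -8), 2) = Mul(-104, 2) = -208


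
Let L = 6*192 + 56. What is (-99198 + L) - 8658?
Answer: -106648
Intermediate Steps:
L = 1208 (L = 1152 + 56 = 1208)
(-99198 + L) - 8658 = (-99198 + 1208) - 8658 = -97990 - 8658 = -106648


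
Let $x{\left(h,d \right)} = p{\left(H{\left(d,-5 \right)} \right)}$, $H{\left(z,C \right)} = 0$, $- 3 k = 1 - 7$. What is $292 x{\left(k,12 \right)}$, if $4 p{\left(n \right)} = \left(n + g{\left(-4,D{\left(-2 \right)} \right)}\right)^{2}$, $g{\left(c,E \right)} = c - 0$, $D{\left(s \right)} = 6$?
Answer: $1168$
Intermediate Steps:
$k = 2$ ($k = - \frac{1 - 7}{3} = \left(- \frac{1}{3}\right) \left(-6\right) = 2$)
$g{\left(c,E \right)} = c$ ($g{\left(c,E \right)} = c + 0 = c$)
$p{\left(n \right)} = \frac{\left(-4 + n\right)^{2}}{4}$ ($p{\left(n \right)} = \frac{\left(n - 4\right)^{2}}{4} = \frac{\left(-4 + n\right)^{2}}{4}$)
$x{\left(h,d \right)} = 4$ ($x{\left(h,d \right)} = \frac{\left(-4 + 0\right)^{2}}{4} = \frac{\left(-4\right)^{2}}{4} = \frac{1}{4} \cdot 16 = 4$)
$292 x{\left(k,12 \right)} = 292 \cdot 4 = 1168$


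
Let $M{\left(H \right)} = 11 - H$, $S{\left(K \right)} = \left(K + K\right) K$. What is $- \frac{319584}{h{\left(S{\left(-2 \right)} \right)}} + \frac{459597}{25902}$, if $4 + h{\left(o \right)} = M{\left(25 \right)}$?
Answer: $\frac{51148997}{2878} \approx 17772.0$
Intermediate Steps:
$S{\left(K \right)} = 2 K^{2}$ ($S{\left(K \right)} = 2 K K = 2 K^{2}$)
$h{\left(o \right)} = -18$ ($h{\left(o \right)} = -4 + \left(11 - 25\right) = -4 - 14 = -18$)
$- \frac{319584}{h{\left(S{\left(-2 \right)} \right)}} + \frac{459597}{25902} = - \frac{319584}{-18} + \frac{459597}{25902} = \left(-319584\right) \left(- \frac{1}{18}\right) + 459597 \cdot \frac{1}{25902} = \frac{53264}{3} + \frac{153199}{8634} = \frac{51148997}{2878}$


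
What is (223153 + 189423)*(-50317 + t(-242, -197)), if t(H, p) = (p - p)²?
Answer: -20759586592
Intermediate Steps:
t(H, p) = 0 (t(H, p) = 0² = 0)
(223153 + 189423)*(-50317 + t(-242, -197)) = (223153 + 189423)*(-50317 + 0) = 412576*(-50317) = -20759586592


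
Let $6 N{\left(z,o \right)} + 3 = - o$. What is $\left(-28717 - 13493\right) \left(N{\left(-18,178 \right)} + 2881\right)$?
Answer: $-120333675$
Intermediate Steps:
$N{\left(z,o \right)} = - \frac{1}{2} - \frac{o}{6}$ ($N{\left(z,o \right)} = - \frac{1}{2} + \frac{\left(-1\right) o}{6} = - \frac{1}{2} - \frac{o}{6}$)
$\left(-28717 - 13493\right) \left(N{\left(-18,178 \right)} + 2881\right) = \left(-28717 - 13493\right) \left(\left(- \frac{1}{2} - \frac{89}{3}\right) + 2881\right) = - 42210 \left(\left(- \frac{1}{2} - \frac{89}{3}\right) + 2881\right) = - 42210 \left(- \frac{181}{6} + 2881\right) = \left(-42210\right) \frac{17105}{6} = -120333675$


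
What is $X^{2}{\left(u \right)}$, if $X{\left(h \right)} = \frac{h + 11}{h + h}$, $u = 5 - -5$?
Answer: $\frac{441}{400} \approx 1.1025$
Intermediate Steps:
$u = 10$ ($u = 5 + 5 = 10$)
$X{\left(h \right)} = \frac{11 + h}{2 h}$
$X^{2}{\left(u \right)} = \left(\frac{11 + 10}{2 \cdot 10}\right)^{2} = \left(\frac{1}{2} \cdot \frac{1}{10} \cdot 21\right)^{2} = \left(\frac{21}{20}\right)^{2} = \frac{441}{400}$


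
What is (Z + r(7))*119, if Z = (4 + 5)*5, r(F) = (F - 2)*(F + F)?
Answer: 13685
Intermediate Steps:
r(F) = 2*F*(-2 + F) (r(F) = (-2 + F)*(2*F) = 2*F*(-2 + F))
Z = 45 (Z = 9*5 = 45)
(Z + r(7))*119 = (45 + 2*7*(-2 + 7))*119 = (45 + 2*7*5)*119 = (45 + 70)*119 = 115*119 = 13685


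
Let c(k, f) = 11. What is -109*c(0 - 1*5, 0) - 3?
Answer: -1202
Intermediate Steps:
-109*c(0 - 1*5, 0) - 3 = -109*11 - 3 = -1199 - 3 = -1202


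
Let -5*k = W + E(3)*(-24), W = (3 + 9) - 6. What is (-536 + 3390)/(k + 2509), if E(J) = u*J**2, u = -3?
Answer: 14270/11891 ≈ 1.2001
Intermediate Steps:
W = 6 (W = 12 - 6 = 6)
E(J) = -3*J**2
k = -654/5 (k = -(6 - 3*3**2*(-24))/5 = -(6 - 3*9*(-24))/5 = -(6 - 27*(-24))/5 = -(6 + 648)/5 = -1/5*654 = -654/5 ≈ -130.80)
(-536 + 3390)/(k + 2509) = (-536 + 3390)/(-654/5 + 2509) = 2854/(11891/5) = 2854*(5/11891) = 14270/11891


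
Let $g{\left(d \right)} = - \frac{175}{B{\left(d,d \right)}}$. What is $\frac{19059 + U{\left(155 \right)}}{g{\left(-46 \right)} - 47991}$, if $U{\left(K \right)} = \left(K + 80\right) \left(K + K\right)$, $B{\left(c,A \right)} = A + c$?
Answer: $- \frac{8455628}{4414997} \approx -1.9152$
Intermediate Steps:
$U{\left(K \right)} = 2 K \left(80 + K\right)$ ($U{\left(K \right)} = \left(80 + K\right) 2 K = 2 K \left(80 + K\right)$)
$g{\left(d \right)} = - \frac{175}{2 d}$ ($g{\left(d \right)} = - \frac{175}{d + d} = - \frac{175}{2 d}$)
$\frac{19059 + U{\left(155 \right)}}{g{\left(-46 \right)} - 47991} = \frac{19059 + 2 \cdot 155 \left(80 + 155\right)}{- \frac{175}{2 \left(-46\right)} - 47991} = \frac{19059 + 2 \cdot 155 \cdot 235}{\left(- \frac{175}{2}\right) \left(- \frac{1}{46}\right) - 47991} = \frac{19059 + 72850}{\frac{175}{92} - 47991} = \frac{91909}{- \frac{4414997}{92}} = 91909 \left(- \frac{92}{4414997}\right) = - \frac{8455628}{4414997}$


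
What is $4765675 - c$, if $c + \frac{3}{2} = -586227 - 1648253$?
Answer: $\frac{14000313}{2} \approx 7.0002 \cdot 10^{6}$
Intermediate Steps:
$c = - \frac{4468963}{2}$ ($c = - \frac{3}{2} - 2234480 = - \frac{4468963}{2} \approx -2.2345 \cdot 10^{6}$)
$4765675 - c = 4765675 - - \frac{4468963}{2} = 4765675 + \frac{4468963}{2} = \frac{14000313}{2}$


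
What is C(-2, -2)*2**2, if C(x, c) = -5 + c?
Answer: -28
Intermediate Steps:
C(-2, -2)*2**2 = (-5 - 2)*2**2 = -7*4 = -28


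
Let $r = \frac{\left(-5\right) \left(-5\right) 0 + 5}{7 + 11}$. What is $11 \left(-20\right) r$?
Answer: $- \frac{550}{9} \approx -61.111$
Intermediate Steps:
$r = \frac{5}{18}$ ($r = \frac{25 \cdot 0 + 5}{18} = \left(0 + 5\right) \frac{1}{18} = 5 \cdot \frac{1}{18} = \frac{5}{18} \approx 0.27778$)
$11 \left(-20\right) r = 11 \left(-20\right) \frac{5}{18} = \left(-220\right) \frac{5}{18} = - \frac{550}{9}$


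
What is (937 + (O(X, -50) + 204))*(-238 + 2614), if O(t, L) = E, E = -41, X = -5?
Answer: 2613600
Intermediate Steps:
O(t, L) = -41
(937 + (O(X, -50) + 204))*(-238 + 2614) = (937 + (-41 + 204))*(-238 + 2614) = (937 + 163)*2376 = 1100*2376 = 2613600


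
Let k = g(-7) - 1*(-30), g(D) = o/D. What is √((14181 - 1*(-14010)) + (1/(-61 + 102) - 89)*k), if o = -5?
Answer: 3*√232996071/287 ≈ 159.56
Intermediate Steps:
g(D) = -5/D
k = 215/7 (k = -5/(-7) - 1*(-30) = -5*(-⅐) + 30 = 5/7 + 30 = 215/7 ≈ 30.714)
√((14181 - 1*(-14010)) + (1/(-61 + 102) - 89)*k) = √((14181 - 1*(-14010)) + (1/(-61 + 102) - 89)*(215/7)) = √((14181 + 14010) + (1/41 - 89)*(215/7)) = √(28191 + (1/41 - 89)*(215/7)) = √(28191 - 3648/41*215/7) = √(28191 - 784320/287) = √(7306497/287) = 3*√232996071/287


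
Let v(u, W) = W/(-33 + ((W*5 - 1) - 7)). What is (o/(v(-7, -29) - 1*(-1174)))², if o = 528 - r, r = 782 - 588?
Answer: 3859391376/47695502449 ≈ 0.080917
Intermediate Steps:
r = 194
o = 334 (o = 528 - 1*194 = 528 - 194 = 334)
v(u, W) = W/(-41 + 5*W) (v(u, W) = W/(-33 + ((5*W - 1) - 7)) = W/(-33 + ((-1 + 5*W) - 7)) = W/(-33 + (-8 + 5*W)) = W/(-41 + 5*W))
(o/(v(-7, -29) - 1*(-1174)))² = (334/(-29/(-41 + 5*(-29)) - 1*(-1174)))² = (334/(-29/(-41 - 145) + 1174))² = (334/(-29/(-186) + 1174))² = (334/(-29*(-1/186) + 1174))² = (334/(29/186 + 1174))² = (334/(218393/186))² = (334*(186/218393))² = (62124/218393)² = 3859391376/47695502449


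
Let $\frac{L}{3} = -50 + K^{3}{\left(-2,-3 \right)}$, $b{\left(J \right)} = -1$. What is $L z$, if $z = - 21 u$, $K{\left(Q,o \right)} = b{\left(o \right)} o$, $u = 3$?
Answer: $4347$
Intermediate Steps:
$K{\left(Q,o \right)} = - o$
$L = -69$ ($L = 3 \left(-50 + \left(\left(-1\right) \left(-3\right)\right)^{3}\right) = 3 \left(-50 + 3^{3}\right) = 3 \left(-50 + 27\right) = 3 \left(-23\right) = -69$)
$z = -63$ ($z = \left(-21\right) 3 = -63$)
$L z = \left(-69\right) \left(-63\right) = 4347$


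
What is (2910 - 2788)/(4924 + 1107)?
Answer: 122/6031 ≈ 0.020229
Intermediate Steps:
(2910 - 2788)/(4924 + 1107) = 122/6031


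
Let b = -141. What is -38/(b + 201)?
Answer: -19/30 ≈ -0.63333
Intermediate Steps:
-38/(b + 201) = -38/(-141 + 201) = -38/60 = -38*1/60 = -19/30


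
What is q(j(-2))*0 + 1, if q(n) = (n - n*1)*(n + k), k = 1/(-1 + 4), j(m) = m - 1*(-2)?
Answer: 1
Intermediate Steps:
j(m) = 2 + m (j(m) = m + 2 = 2 + m)
k = 1/3 ≈ 0.33333
q(n) = 0 (q(n) = (n - n*1)*(n + 1/3) = (n - n)*(1/3 + n) = 0*(1/3 + n) = 0)
q(j(-2))*0 + 1 = 0*0 + 1 = 0 + 1 = 1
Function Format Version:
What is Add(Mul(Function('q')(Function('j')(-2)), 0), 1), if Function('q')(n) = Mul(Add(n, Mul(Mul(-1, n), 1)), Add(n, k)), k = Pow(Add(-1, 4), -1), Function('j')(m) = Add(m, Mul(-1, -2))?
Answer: 1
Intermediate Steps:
Function('j')(m) = Add(2, m) (Function('j')(m) = Add(m, 2) = Add(2, m))
k = Rational(1, 3) (k = Pow(3, -1) = Rational(1, 3) ≈ 0.33333)
Function('q')(n) = 0 (Function('q')(n) = Mul(Add(n, Mul(Mul(-1, n), 1)), Add(n, Rational(1, 3))) = Mul(Add(n, Mul(-1, n)), Add(Rational(1, 3), n)) = Mul(0, Add(Rational(1, 3), n)) = 0)
Add(Mul(Function('q')(Function('j')(-2)), 0), 1) = Add(Mul(0, 0), 1) = Add(0, 1) = 1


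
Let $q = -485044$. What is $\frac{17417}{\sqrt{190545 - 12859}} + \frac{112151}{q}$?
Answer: $- \frac{112151}{485044} + \frac{17417 \sqrt{177686}}{177686} \approx 41.087$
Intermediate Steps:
$\frac{17417}{\sqrt{190545 - 12859}} + \frac{112151}{q} = \frac{17417}{\sqrt{190545 - 12859}} + \frac{112151}{-485044} = \frac{17417}{\sqrt{177686}} + 112151 \left(- \frac{1}{485044}\right) = 17417 \frac{\sqrt{177686}}{177686} - \frac{112151}{485044} = \frac{17417 \sqrt{177686}}{177686} - \frac{112151}{485044} = - \frac{112151}{485044} + \frac{17417 \sqrt{177686}}{177686}$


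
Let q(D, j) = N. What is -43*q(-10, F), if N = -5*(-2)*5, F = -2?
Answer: -2150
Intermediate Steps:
N = 50 (N = 10*5 = 50)
q(D, j) = 50
-43*q(-10, F) = -43*50 = -2150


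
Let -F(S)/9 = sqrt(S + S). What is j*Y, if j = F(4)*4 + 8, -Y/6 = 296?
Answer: -14208 + 127872*sqrt(2) ≈ 1.6663e+5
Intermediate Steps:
Y = -1776 (Y = -6*296 = -1776)
F(S) = -9*sqrt(2)*sqrt(S) (F(S) = -9*sqrt(S + S) = -9*sqrt(2)*sqrt(S))
j = 8 - 72*sqrt(2) (j = -9*sqrt(2)*sqrt(4)*4 + 8 = -9*sqrt(2)*2*4 + 8 = -18*sqrt(2)*4 + 8 = -72*sqrt(2) + 8 = 8 - 72*sqrt(2) ≈ -93.823)
j*Y = (8 - 72*sqrt(2))*(-1776) = -14208 + 127872*sqrt(2)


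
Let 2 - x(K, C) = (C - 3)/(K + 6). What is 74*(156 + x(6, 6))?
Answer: 23347/2 ≈ 11674.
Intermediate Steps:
x(K, C) = 2 - (-3 + C)/(6 + K) (x(K, C) = 2 - (C - 3)/(K + 6) = 2 - (-3 + C)/(6 + K))
74*(156 + x(6, 6)) = 74*(156 + (15 - 1*6 + 2*6)/(6 + 6)) = 74*(156 + (15 - 6 + 12)/12) = 74*(156 + (1/12)*21) = 74*(156 + 7/4) = 74*(631/4) = 23347/2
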